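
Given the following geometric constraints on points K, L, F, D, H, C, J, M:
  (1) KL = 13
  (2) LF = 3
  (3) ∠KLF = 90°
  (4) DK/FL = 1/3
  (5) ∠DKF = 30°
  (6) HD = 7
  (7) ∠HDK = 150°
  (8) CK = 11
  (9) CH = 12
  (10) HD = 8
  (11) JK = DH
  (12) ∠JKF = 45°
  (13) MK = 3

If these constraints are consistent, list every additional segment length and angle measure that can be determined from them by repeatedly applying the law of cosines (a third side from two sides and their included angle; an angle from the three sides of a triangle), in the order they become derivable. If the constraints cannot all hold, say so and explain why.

These constraints are not satisfiable: (6) HD = 7 and (10) HD = 8 assign two different lengths to the same segment. No planar figure meets all of them, so nothing further can be derived.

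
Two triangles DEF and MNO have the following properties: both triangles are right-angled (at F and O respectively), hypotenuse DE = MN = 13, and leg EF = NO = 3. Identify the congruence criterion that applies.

Consider the given information: both triangles are right-angled (at F and O respectively), hypotenuse DE = MN = 13, and leg EF = NO = 3
This is not SAS or AAS: SAS requires two sides and the included angle between them. AAS requires two angles and a non-included side.
The correct criterion is HL. The hypotenuse and one leg of two right triangles are equal (Hypotenuse-Leg).

HL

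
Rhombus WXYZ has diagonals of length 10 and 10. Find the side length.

In a rhombus, the diagonals bisect each other perpendicularly, creating four congruent right triangles.
Each triangle has legs 5 (half of 10) and 5 (half of 10).
The hypotenuse of each right triangle is a side of the rhombus:
side = sqrt(5^2 + 5^2) = sqrt(50) = 5*sqrt(2)

5*sqrt(2)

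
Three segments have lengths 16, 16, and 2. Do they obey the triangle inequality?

Yes.
The triangle inequality requires that the sum of any two sides exceeds the third.
Here 2 + 16 = 18 > 16, so the condition is met.

Yes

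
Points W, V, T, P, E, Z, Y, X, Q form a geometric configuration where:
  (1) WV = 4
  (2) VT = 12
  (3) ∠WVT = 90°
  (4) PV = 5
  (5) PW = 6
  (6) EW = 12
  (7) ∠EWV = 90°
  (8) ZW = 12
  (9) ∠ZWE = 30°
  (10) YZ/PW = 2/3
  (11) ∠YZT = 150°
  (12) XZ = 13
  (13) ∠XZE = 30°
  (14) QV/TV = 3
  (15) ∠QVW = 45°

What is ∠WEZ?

Step 1: By the law of cosines on triangle EWZ: EZ² = 12² + 12² − 2·12·12·cos(30°) = 38.58, so EZ ≈ 6.21.
Step 2: By the inverse law of cosines on triangle WEZ: cos(∠WEZ) = (12² + 6.21² − 12²) / (2·12·6.21) = 38.58/149.08 = 0.2588, so ∠WEZ = 75°.

Therefore, the measure of angle ∠WEZ = 75°.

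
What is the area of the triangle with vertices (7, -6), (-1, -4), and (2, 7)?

Shoelace: Area = (1/2)|7(-4-7) + -1(7--6) + 2(-6--4)| = (1/2)(94) = 47

47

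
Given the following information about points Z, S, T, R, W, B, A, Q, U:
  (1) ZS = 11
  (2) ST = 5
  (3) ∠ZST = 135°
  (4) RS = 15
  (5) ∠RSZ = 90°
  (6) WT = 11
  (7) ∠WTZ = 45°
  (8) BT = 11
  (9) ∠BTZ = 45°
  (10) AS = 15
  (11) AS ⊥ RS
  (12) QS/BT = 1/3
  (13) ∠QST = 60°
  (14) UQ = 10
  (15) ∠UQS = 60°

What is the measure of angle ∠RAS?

Step 1: By the law of cosines on triangle ASR: AR² = 15² + 15² − 2·15·15·cos(90°) = 450, so AR = 15·√2.
Step 2: By the inverse law of cosines on triangle RAS: cos(∠RAS) = ((15·√2)² + 15² − 15²) / (2·15·√2·15) = 450/636.4 = 0.7071, so ∠RAS = 45°.

Therefore, the measure of angle ∠RAS = 45°.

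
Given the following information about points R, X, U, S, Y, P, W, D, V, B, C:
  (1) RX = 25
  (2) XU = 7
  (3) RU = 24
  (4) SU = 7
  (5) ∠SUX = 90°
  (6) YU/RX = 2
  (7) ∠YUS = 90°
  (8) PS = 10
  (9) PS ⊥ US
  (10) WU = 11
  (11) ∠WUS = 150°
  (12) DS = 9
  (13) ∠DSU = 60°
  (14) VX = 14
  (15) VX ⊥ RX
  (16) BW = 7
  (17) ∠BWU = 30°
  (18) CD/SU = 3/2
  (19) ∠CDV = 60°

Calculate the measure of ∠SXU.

Step 1: By the law of cosines on triangle XUS: XS² = 7² + 7² − 2·7·7·cos(90°) = 98, so XS = 7·√2.
Step 2: By the inverse law of cosines on triangle SXU: cos(∠SXU) = ((7·√2)² + 7² − 7²) / (2·7·√2·7) = 98/138.59 = 0.7071, so ∠SXU = 45°.

Therefore, the measure of angle ∠SXU = 45°.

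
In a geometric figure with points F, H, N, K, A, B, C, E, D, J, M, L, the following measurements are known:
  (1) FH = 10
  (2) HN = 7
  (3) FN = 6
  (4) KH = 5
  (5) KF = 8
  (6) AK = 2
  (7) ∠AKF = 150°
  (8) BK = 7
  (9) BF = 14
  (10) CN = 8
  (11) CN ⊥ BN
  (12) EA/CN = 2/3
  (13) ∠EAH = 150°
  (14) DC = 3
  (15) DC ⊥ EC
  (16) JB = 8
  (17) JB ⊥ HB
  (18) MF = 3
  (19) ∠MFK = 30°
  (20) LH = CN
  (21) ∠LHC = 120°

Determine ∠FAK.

Step 1: By the law of cosines on triangle AKF: AF² = 2² + 8² − 2·2·8·cos(150°) = 95.71, so AF ≈ 9.78.
Step 2: By the inverse law of cosines on triangle FAK: cos(∠FAK) = (9.78² + 2² − 8²) / (2·9.78·2) = 35.71/39.13 = 0.9126, so ∠FAK = 24.13°.

Therefore, the measure of angle ∠FAK = 24.13°.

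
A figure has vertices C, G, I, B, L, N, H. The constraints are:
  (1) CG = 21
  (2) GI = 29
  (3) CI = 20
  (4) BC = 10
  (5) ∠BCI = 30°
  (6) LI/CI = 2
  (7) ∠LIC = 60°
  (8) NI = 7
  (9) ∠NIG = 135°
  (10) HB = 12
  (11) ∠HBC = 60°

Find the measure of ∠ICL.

From the given relations: LI = 2·CI = 2·20 = 40.
Step 1: By the law of cosines on triangle CIL: CL² = 20² + 40² − 2·20·40·cos(60°) = 1200, so CL = 20·√3.
Step 2: By the inverse law of cosines on triangle ICL: cos(∠ICL) = (20² + (20·√3)² − 40²) / (2·20·20·√3) = 0/1385.64 = 0, so ∠ICL = 90°.

Therefore, the measure of angle ∠ICL = 90°.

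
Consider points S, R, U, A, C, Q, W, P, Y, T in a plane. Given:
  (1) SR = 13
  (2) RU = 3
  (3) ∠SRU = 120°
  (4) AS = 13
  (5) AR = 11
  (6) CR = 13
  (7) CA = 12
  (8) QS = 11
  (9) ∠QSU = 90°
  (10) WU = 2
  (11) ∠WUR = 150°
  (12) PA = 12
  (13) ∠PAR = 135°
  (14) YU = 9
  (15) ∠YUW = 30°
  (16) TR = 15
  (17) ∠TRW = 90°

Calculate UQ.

Step 1: By the law of cosines on triangle URS: US² = 3² + 13² − 2·3·13·cos(120°) = 217, so US ≈ 14.73.
Step 2: By the law of cosines on triangle USQ: UQ² = 14.73² + 11² − 2·14.73·11·cos(90°) = 338, so UQ = 13·√2.

Therefore, the length of UQ = 13·√2.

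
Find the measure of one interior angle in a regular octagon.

Each interior angle of a regular n-gon is (n - 2) * 180 / n.
For n = 8: (8 - 2) * 180 / 8 = 1080/8 = 135 degrees.

135 degrees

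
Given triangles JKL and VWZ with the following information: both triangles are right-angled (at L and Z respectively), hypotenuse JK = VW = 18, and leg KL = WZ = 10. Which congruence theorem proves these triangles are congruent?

Consider the given information: both triangles are right-angled (at L and Z respectively), hypotenuse JK = VW = 18, and leg KL = WZ = 10
This is not SAS or AAS: SAS requires two sides and the included angle between them. AAS requires two angles and a non-included side.
The correct criterion is HL. The hypotenuse and one leg of two right triangles are equal (Hypotenuse-Leg).

HL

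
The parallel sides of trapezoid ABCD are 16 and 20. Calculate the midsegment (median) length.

The midsegment of a trapezoid = (base1 + base2) / 2
midsegment = (16 + 20) / 2
midsegment = 36 / 2
midsegment = 18

18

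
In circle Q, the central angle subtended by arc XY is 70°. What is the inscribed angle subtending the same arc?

An inscribed angle intercepts an arc from a point on the circle, while the central angle intercepts the same arc from the center.
The inscribed angle is always half the central angle: 70° / 2 = 35°.

35°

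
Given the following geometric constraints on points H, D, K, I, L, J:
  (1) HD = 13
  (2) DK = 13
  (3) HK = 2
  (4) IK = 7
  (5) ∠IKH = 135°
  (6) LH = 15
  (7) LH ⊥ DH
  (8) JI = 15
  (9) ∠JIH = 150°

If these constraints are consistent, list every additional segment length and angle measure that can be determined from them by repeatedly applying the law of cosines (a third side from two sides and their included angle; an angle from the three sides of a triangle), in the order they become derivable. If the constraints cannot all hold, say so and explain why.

The constraints are consistent. Derivable facts, in order:
After 1 step:
- DL ≈ 19.85
- HI ≈ 8.53
- ∠DHK = 85.59°
- ∠DKH = 85.59°
- ∠HDK = 8.82°
After 2 steps:
- HJ ≈ 22.79
- ∠DLH = 40.91°
- ∠HDL = 49.09°
- ∠HIK = 9.54°
- ∠IHK = 35.46°
After 3 steps:
- ∠HJI = 10.79°
- ∠IHJ = 19.21°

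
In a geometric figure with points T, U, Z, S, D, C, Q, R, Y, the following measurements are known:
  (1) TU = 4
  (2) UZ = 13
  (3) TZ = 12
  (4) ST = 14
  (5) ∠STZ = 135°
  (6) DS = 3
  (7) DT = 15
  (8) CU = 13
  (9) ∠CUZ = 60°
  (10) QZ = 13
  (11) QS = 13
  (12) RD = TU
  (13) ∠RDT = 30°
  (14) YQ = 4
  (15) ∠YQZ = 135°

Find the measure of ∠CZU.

Step 1: By the law of cosines on triangle ZUC: ZC² = 13² + 13² − 2·13·13·cos(60°) = 169, so ZC = 13.
Step 2: By the inverse law of cosines on triangle CZU: cos(∠CZU) = (13² + 13² − 13²) / (2·13·13) = 169/338 = 0.5, so ∠CZU = 60°.

Therefore, the measure of angle ∠CZU = 60°.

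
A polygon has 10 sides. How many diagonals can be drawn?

Total line segments between 10 vertices = C(10,2) = 45.
Subtract the 10 sides: 45 - 10 = 35 diagonals.

35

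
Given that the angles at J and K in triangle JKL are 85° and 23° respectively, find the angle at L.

angle L = 180 - 85 - 23 = 72 degrees.

72 degrees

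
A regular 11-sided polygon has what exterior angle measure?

Each exterior angle of a regular n-gon is 360 / n.
For n = 11: 360 / 11 = 360/11 degrees.

360/11 degrees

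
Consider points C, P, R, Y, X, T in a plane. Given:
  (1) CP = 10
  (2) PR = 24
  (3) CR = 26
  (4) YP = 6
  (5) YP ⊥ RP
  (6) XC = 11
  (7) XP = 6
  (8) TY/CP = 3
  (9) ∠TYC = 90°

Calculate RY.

Step 1: By the law of cosines on triangle RPY: RY² = 24² + 6² − 2·24·6·cos(90°) = 612, so RY = 6·√17.

Therefore, the length of RY = 6·√17.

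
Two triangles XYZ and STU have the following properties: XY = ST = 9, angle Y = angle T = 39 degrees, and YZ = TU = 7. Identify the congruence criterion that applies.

The given information provides:
XY = ST = 9, angle Y = angle T = 39 degrees, and YZ = TU = 7
This matches the SAS congruence theorem.
Two pairs of corresponding sides and the included angle are equal (Side-Angle-Side).

SAS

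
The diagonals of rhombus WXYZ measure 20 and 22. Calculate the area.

Area = (20 * 22) / 2 = 440 / 2 = 220

220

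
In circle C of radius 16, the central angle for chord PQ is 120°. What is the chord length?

Drop a perpendicular from the center to the chord, bisecting both the chord and the central angle.
Each half-chord = r sin(θ/2) = 16 sin(60°).
The full chord = 2 × 16 × sin(60°) = 16*sqrt(3).

16*sqrt(3)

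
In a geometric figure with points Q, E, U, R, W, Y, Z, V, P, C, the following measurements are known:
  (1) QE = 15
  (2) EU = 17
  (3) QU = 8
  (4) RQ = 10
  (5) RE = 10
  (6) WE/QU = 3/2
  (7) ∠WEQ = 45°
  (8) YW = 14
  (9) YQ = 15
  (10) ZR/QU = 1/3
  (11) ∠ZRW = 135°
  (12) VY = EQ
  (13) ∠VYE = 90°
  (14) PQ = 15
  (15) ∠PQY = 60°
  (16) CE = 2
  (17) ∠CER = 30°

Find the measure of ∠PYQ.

Step 1: By the law of cosines on triangle YQP: YP² = 15² + 15² − 2·15·15·cos(60°) = 225, so YP = 15.
Step 2: By the inverse law of cosines on triangle PYQ: cos(∠PYQ) = (15² + 15² − 15²) / (2·15·15) = 225/450 = 0.5, so ∠PYQ = 60°.

Therefore, the measure of angle ∠PYQ = 60°.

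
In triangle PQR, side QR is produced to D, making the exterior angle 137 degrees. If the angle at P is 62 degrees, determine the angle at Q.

angle Q = 137 - 62 = 75 degrees (exterior angle theorem).

75 degrees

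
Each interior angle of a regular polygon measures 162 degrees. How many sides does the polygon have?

Exterior angle = 180 - 162 = 18. n = 360 / 18 = 20.

20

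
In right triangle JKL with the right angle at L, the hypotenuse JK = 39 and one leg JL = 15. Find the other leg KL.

KL = sqrt(39^2 - 15^2) = sqrt(1296) = 36

36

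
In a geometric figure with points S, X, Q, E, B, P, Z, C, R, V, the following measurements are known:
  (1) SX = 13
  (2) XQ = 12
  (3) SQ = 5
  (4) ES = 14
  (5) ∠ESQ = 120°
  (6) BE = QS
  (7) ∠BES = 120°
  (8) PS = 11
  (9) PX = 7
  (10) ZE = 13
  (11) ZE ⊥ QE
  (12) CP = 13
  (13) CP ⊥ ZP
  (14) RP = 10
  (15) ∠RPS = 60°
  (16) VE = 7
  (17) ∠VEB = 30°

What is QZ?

Step 1: By the law of cosines on triangle ESQ: EQ² = 14² + 5² − 2·14·5·cos(120°) = 291, so EQ ≈ 17.06.
Step 2: By the law of cosines on triangle QEZ: QZ² = 17.06² + 13² − 2·17.06·13·cos(90°) = 460, so QZ = 2·√115.

Therefore, the length of QZ = 2·√115.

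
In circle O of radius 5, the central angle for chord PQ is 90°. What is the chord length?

Chord length = 2r sin(θ/2)
= 2 × 5 × sin(90°/2)
= 2 × 5 × sin(45°)
= 5*sqrt(2)

5*sqrt(2)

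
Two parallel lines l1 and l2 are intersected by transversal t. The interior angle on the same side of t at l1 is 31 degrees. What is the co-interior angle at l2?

Co-interior (same-side interior) angles are between the parallel lines on the same side of the transversal.
Unlike corresponding or alternate interior angles, they are supplementary rather than equal.
So the angle = 180 - 31 = 149 degrees.

149 degrees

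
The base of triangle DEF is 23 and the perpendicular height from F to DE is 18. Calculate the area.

Area = (1/2) * base * height
Area = (1/2) * 23 * 18
Area = 207

207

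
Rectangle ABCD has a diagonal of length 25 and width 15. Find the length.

b = sqrt(d^2 - a^2) = sqrt(625 - 225) = sqrt(400) = 20

20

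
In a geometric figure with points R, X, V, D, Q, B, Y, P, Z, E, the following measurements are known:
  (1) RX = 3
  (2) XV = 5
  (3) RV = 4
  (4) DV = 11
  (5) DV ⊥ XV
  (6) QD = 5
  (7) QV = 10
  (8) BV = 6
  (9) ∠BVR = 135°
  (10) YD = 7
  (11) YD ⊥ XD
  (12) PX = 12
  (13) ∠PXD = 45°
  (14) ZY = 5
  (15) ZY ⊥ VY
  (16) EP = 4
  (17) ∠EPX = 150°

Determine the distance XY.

Step 1: By the law of cosines on triangle XVD: XD² = 5² + 11² − 2·5·11·cos(90°) = 146, so XD = √146.
Step 2: By the law of cosines on triangle XDY: XY² = √146² + 7² − 2·√146·7·cos(90°) = 195, so XY = √195.

Therefore, the length of XY = √195.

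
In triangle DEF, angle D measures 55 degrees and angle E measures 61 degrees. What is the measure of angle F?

By the triangle angle sum property, the three interior angles of any triangle add up to 180°.
We know angle D = 55° and angle E = 61°, so their sum is 116°.
Therefore angle F = 180° - 116° = 64°.

64 degrees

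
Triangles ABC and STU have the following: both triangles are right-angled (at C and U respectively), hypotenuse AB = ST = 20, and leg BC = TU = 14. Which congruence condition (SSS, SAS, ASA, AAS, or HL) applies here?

The given information provides:
both triangles are right-angled (at C and U respectively), hypotenuse AB = ST = 20, and leg BC = TU = 14
This matches the HL congruence theorem.
The hypotenuse and one leg of two right triangles are equal (Hypotenuse-Leg).

HL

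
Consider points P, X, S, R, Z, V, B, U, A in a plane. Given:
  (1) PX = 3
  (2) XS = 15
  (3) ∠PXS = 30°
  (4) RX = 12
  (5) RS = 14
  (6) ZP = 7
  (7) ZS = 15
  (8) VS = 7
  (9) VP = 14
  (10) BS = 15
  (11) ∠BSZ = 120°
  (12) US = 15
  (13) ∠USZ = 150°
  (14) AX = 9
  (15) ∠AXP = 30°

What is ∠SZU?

Step 1: By the law of cosines on triangle ZSU: ZU² = 15² + 15² − 2·15·15·cos(150°) = 839.71, so ZU ≈ 28.98.
Step 2: By the inverse law of cosines on triangle SZU: cos(∠SZU) = (15² + 28.98² − 15²) / (2·15·28.98) = 839.71/869.33 = 0.9659, so ∠SZU = 15°.

Therefore, the measure of angle ∠SZU = 15°.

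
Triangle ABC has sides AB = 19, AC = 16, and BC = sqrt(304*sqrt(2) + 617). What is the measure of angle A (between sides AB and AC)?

By the inverse law of cosines: cos(A) = (AB² + AC² - BC²) / (2 × AB × AC)
cos(A) = (19² + 16² - (sqrt(304*sqrt(2) + 617))²) / (2 × 19 × 16)
cos(A) = (361 + 256 - (304*sqrt(2) + 617)) / 608
cos(A) = -sqrt(2)/2
A = arccos(-sqrt(2)/2) = 135°

135°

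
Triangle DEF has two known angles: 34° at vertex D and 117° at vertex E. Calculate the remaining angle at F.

angle F = 180 - 34 - 117 = 29 degrees.

29 degrees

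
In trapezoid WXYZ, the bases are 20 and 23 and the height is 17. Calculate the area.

Area = (20 + 23) * 17 / 2 = 731 / 2 = 731/2

731/2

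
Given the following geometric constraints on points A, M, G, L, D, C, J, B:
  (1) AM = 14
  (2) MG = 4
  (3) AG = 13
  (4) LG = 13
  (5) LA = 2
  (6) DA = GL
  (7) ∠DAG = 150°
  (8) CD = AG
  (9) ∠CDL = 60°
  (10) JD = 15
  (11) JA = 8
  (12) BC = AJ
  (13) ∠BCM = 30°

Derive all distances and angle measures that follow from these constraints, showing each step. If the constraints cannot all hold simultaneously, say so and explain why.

The constraints are consistent.

From the given relations:
  DA = GL = 13
  CD = AG = 13
  BC = AJ = 8

Step 1: From GA = 13, AD = 13, and ∠GAD = 150°, by the law of cosines:
  GD² = GA² + AD² - 2·GA·AD·cos(150°) = 169 + 169 + 292.7 = 630.7
  GD ≈ 25.11

Step 2: From AD = 13, AJ = 8, DJ = 15, by the inverse law of cosines:
  cos(∠DAJ) = (AD² + AJ² - DJ²) / (2·AD·AJ)
  ∠DAJ = 87.8°

Step 3: From AG = 13, AL = 2, GL = 13, by the inverse law of cosines:
  cos(∠GAL) = (AG² + AL² - GL²) / (2·AG·AL)
  ∠GAL = 85.59°

Step 4: From AG = 13, AM = 14, GM = 4, by the inverse law of cosines:
  cos(∠GAM) = (AG² + AM² - GM²) / (2·AG·AM)
  ∠GAM = 16.51°

Step 5: From MA = 14, MG = 4, AG = 13, by the inverse law of cosines:
  cos(∠AMG) = (MA² + MG² - AG²) / (2·MA·MG)
  ∠AMG = 67.42°

Step 6: From GA = 13, GL = 13, AL = 2, by the inverse law of cosines:
  cos(∠AGL) = (GA² + GL² - AL²) / (2·GA·GL)
  ∠AGL = 8.82°

Step 7: From GA = 13, GM = 4, AM = 14, by the inverse law of cosines:
  cos(∠AGM) = (GA² + GM² - AM²) / (2·GA·GM)
  ∠AGM = 96.07°

Step 8: From LA = 2, LG = 13, AG = 13, by the inverse law of cosines:
  cos(∠ALG) = (LA² + LG² - AG²) / (2·LA·LG)
  ∠ALG = 85.59°

Step 9: From DA = 13, DJ = 15, AJ = 8, by the inverse law of cosines:
  cos(∠ADJ) = (DA² + DJ² - AJ²) / (2·DA·DJ)
  ∠ADJ = 32.2°

Step 10: From JA = 8, JD = 15, AD = 13, by the inverse law of cosines:
  cos(∠AJD) = (JA² + JD² - AD²) / (2·JA·JD)
  ∠AJD = 60°

Step 11: From GA = 13, GD = 25.11, AD = 13, by the inverse law of cosines:
  cos(∠AGD) = (GA² + GD² - AD²) / (2·GA·GD)
  ∠AGD = 15°

Step 12: From DA = 13, DG = 25.11, AG = 13, by the inverse law of cosines:
  cos(∠ADG) = (DA² + DG² - AG²) / (2·DA·DG)
  ∠ADG = 15°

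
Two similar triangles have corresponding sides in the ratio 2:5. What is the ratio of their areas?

The ratio of areas of similar triangles equals the square of the side ratio.
Side ratio = 2:5
Area ratio = (2/5)^2 = 4/25 = 4:25

4:25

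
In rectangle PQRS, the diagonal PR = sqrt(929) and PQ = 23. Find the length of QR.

Using the Pythagorean theorem: d^2 = a^2 + b^2
b^2 = d^2 - a^2
b^2 = 929 - 529
b^2 = 400
b = sqrt(400) = 20

20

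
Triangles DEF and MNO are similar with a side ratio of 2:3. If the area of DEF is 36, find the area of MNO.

The ratio of areas of similar triangles = (side ratio)^2.
Side ratio = 2:3, so area ratio = 4:9.
Area of MNO / Area of DEF = 9/4
Area of MNO = 36 * 9/4 = 81

81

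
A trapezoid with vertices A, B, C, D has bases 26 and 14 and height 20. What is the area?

A trapezoid's area equals the midsegment times the height.
The midsegment is (26 + 14) / 2 = 20.
Area = 20 * 20 = 400.

400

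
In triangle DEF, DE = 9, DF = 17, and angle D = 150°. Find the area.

Area = (1/2) * DE * DF * sin(D)
Area = (1/2) * 9 * 17 * sin(150°)
Area = (1/2) * 9 * 17 * 1/2
Area = 153/4

153/4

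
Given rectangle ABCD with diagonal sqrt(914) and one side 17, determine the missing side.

b = sqrt(d^2 - a^2) = sqrt(914 - 289) = sqrt(625) = 25

25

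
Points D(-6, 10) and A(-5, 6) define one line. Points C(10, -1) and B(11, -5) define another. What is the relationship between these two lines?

Slope of line 1: m1 = (6 - 10)/(-5 - -6) = -4/1 = -4
Slope of line 2: m2 = (-5 - -1)/(11 - 10) = -4/1 = -4
m1 = m2, so the lines are parallel.

Parallel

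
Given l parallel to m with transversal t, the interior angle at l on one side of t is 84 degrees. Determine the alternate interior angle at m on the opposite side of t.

Alternate interior angles are equal: 84 degrees.

84 degrees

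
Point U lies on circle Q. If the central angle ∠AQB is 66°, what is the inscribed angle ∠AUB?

By the inscribed angle theorem, the inscribed angle is half the central angle.
Inscribed angle = 66° / 2 = 33°

33°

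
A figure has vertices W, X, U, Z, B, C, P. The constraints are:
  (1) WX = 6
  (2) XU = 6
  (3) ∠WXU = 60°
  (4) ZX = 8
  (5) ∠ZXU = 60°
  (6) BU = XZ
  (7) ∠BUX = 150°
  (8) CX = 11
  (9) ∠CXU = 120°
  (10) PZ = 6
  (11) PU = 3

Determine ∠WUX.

Step 1: By the law of cosines on triangle UXW: UW² = 6² + 6² − 2·6·6·cos(60°) = 36, so UW = 6.
Step 2: By the inverse law of cosines on triangle WUX: cos(∠WUX) = (6² + 6² − 6²) / (2·6·6) = 36/72 = 0.5, so ∠WUX = 60°.

Therefore, the measure of angle ∠WUX = 60°.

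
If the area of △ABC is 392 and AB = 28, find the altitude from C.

height = 2 * 392 / 28 = 28

28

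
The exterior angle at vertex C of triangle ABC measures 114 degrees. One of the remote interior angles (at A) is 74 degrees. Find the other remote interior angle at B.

angle B = 114 - 74 = 40 degrees (exterior angle theorem).

40 degrees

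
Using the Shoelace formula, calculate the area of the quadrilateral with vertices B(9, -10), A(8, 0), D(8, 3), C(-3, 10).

The Shoelace formula works by pairing each vertex with the next (cycling back to the first).
For each pair, compute x_i*y_(i+1) - x_(i+1)*y_i:
  (9*0 - 8*-10) = 80
  (8*3 - 8*0) = 24
  (8*10 - -3*3) = 89
  (-3*-10 - 9*10) = -60
Taking half the absolute value of the total: Area = (1/2)(133) = 133/2.

133/2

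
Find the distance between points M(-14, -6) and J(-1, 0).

d = sqrt((-1 - -14)^2 + (0 - -6)^2)
d = sqrt(13^2 + 6^2)
d = sqrt(169 + 36)
d = sqrt(205)

sqrt(205)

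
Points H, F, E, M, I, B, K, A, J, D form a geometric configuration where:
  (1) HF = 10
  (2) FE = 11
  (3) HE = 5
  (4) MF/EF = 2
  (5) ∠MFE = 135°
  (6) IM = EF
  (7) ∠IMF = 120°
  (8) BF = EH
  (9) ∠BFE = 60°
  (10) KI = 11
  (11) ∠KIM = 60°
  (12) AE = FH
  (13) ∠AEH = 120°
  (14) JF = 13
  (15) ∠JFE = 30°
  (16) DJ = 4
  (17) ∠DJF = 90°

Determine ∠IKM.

From the given relations: IM = EF = 11.
Step 1: By the law of cosines on triangle KIM: KM² = 11² + 11² − 2·11·11·cos(60°) = 121, so KM = 11.
Step 2: By the inverse law of cosines on triangle IKM: cos(∠IKM) = (11² + 11² − 11²) / (2·11·11) = 121/242 = 0.5, so ∠IKM = 60°.

Therefore, the measure of angle ∠IKM = 60°.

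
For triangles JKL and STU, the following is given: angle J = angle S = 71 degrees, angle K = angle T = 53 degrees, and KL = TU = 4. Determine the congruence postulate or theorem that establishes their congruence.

Consider the given information: angle J = angle S = 71 degrees, angle K = angle T = 53 degrees, and KL = TU = 4
This is not SSS or SAS: SSS requires all three pairs of sides, but we don't have that. SAS requires two sides and the included angle between them.
The correct criterion is AAS. Two pairs of corresponding angles and a non-included side are equal (Angle-Angle-Side).

AAS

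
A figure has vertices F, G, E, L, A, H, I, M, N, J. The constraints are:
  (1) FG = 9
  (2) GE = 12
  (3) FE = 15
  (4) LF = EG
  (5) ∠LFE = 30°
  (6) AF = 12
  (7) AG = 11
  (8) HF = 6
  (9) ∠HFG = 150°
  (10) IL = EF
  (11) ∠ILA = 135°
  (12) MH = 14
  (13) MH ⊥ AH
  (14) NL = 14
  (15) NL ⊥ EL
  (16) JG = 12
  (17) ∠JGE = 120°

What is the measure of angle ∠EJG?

Step 1: By the law of cosines on triangle JGE: JE² = 12² + 12² − 2·12·12·cos(120°) = 432, so JE = 12·√3.
Step 2: By the inverse law of cosines on triangle EJG: cos(∠EJG) = ((12·√3)² + 12² − 12²) / (2·12·√3·12) = 432/498.83 = 0.866, so ∠EJG = 30°.

Therefore, the measure of angle ∠EJG = 30°.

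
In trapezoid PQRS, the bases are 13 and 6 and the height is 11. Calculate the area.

Area of a trapezoid = (base1 + base2) * height / 2
Area = (13 + 6) * 11 / 2
Area = 19 * 11 / 2
Area = 209 / 2
Area = 209/2

209/2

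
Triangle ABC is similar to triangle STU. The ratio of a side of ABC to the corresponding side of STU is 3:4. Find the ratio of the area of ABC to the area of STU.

The ratio of areas of similar triangles equals the square of the side ratio.
Side ratio = 3:4
Area ratio = (3/4)^2 = 9/16 = 9:16

9:16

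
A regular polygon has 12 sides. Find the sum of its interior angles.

The sum of interior angles of an n-sided polygon is (n - 2) * 180.
For n = 12: (12 - 2) * 180 = 10 * 180 = 1800 degrees.

1800 degrees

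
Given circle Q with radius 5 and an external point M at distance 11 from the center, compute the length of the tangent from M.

tangent = √(d² - r²) = √(11² - 5²) = √(121 - 25) = √96 = 4*sqrt(6)

4*sqrt(6)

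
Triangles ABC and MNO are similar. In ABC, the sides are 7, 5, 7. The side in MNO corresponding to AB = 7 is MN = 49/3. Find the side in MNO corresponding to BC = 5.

k = 49/3/7 = 7/3. NO = 7/3 * 5 = 35/3.

35/3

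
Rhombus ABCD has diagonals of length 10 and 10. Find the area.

The diagonals of a rhombus divide it into four right triangles.
Each triangle has legs 10/ 2 = 5 and 10/2 = 5, so each has area (1/2)*5*5 = 25/2.
Four such triangles give total area = (d1 * d2) / 2 = 50.

50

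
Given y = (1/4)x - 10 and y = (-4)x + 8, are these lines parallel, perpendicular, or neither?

Slope of line 1: m1 = 1/4
Slope of line 2: m2 = -4
m1 * m2 = -1, so perpendicular.

Perpendicular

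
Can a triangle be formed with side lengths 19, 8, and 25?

For three segments to close into a triangle, no single side can be as long as the other two combined.
The longest side is 25, and 8 + 19 = 27 > 25.
A triangle can be formed.

Yes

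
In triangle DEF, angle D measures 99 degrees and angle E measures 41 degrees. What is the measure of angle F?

By the triangle angle sum property, the three interior angles of any triangle add up to 180°.
We know angle D = 99° and angle E = 41°, so their sum is 140°.
Therefore angle F = 180° - 140° = 40°.

40 degrees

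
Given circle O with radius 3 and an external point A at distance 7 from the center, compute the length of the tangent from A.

The tangent, radius, and line from the external point to the center form a right triangle.
The right angle is where the tangent meets the radius.
By the Pythagorean theorem: tangent² + 3² = 7²
tangent² = 49 - 9 = 40
tangent = 2*sqrt(10)

2*sqrt(10)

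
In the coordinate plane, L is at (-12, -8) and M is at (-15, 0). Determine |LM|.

The horizontal distance is |-15 - -12| = 3 and the vertical distance is |0 - -8| = 8.
By the Pythagorean theorem, d = sqrt(3^2 + 8^2) = sqrt(73).

sqrt(73)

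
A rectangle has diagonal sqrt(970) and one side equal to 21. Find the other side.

b = sqrt(d^2 - a^2) = sqrt(970 - 441) = sqrt(529) = 23

23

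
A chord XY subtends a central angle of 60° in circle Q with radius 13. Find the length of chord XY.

Drop a perpendicular from the center to the chord, bisecting both the chord and the central angle.
Each half-chord = r sin(θ/2) = 13 sin(30°).
The full chord = 2 × 13 × sin(30°) = 13.

13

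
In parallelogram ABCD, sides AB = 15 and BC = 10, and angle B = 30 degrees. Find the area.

The area of a parallelogram equals the product of two adjacent sides times the sine of the included angle.
This is because the height equals 10 * sin(30°) = 5.
Area = 15 * 5 = 75

75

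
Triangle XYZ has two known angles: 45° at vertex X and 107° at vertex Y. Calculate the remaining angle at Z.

The interior angles sum to 180°: angle Z = 180 - 45 - 107 = 28°.
The triangle is obtuse (angles 45°, 107°, 28°).

28 degrees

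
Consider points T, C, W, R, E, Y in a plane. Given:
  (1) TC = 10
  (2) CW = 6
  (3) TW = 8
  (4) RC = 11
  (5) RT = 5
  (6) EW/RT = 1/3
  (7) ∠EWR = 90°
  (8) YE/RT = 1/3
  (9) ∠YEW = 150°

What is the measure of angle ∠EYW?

From the given relations: YE = 1/3·RT = 1/3·5 ≈ 1.67; EW = 1/3·RT = 1/3·5 ≈ 1.67.
Step 1: By the law of cosines on triangle YEW: YW² = 1.67² + 1.67² − 2·1.67·1.67·cos(150°) = 10.37, so YW ≈ 3.22.
Step 2: By the inverse law of cosines on triangle EYW: cos(∠EYW) = (1.67² + 3.22² − 1.67²) / (2·1.67·3.22) = 10.37/10.73 = 0.9659, so ∠EYW = 15°.

Therefore, the measure of angle ∠EYW = 15°.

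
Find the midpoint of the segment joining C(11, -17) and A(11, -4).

The midpoint is the average of the coordinates:
x: (11 + 11)/2 = 11
y: (-17 + -4)/2 = -21/2
Midpoint = (11, -21/2)

(11, -21/2)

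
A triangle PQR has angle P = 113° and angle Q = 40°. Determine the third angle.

angle R = 180 - 113 - 40 = 27 degrees.

27 degrees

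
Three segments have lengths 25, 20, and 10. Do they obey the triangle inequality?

Check all three triangle inequalities:
25 + 20 = 45 > 10 ✓
25 + 10 = 35 > 20 ✓
20 + 10 = 30 > 25 ✓
All conditions hold, so these sides form a valid triangle.

Yes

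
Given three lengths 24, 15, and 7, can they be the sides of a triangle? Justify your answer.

Check the triangle inequality: 15 + 7 = 22 ≤ 24.
Since the sum of two sides does not exceed the third, no triangle can be formed.

No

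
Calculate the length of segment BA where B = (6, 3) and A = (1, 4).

d = sqrt((1 - 6)^2 + (4 - 3)^2)
d = sqrt(-5^2 + 1^2)
d = sqrt(25 + 1)
d = sqrt(26)

sqrt(26)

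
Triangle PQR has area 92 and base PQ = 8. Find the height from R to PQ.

Rearranging the area formula Area = (1/2) * base * height:
height = 2 * Area / base = 2 * 92 / 8 = 23.

23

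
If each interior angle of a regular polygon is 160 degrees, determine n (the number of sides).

The exterior angle is the supplement of the interior angle: 180 - 160 = 20 degrees.
Since the exterior angles of any convex polygon sum to 360 degrees, the number of sides is 360 / 20 = 18.

18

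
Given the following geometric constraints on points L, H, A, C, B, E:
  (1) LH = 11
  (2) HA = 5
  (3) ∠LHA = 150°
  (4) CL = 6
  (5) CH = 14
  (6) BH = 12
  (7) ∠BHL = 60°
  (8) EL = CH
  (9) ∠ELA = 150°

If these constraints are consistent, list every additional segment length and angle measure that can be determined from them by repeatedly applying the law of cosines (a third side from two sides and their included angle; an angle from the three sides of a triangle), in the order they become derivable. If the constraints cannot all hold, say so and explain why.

The constraints are consistent. Derivable facts, in order:
After 1 step:
- LA ≈ 15.53
- LB = √133
- ∠CHL = 24.17°
- ∠CLH = 107.18°
- ∠HCL = 48.65°
After 2 steps:
- AE ≈ 28.53
- ∠ALH = 9.26°
- ∠BLH = 64.31°
- ∠HAL = 20.74°
- ∠HBL = 55.69°
After 3 steps:
- ∠AEL = 15.8°
- ∠EAL = 14.2°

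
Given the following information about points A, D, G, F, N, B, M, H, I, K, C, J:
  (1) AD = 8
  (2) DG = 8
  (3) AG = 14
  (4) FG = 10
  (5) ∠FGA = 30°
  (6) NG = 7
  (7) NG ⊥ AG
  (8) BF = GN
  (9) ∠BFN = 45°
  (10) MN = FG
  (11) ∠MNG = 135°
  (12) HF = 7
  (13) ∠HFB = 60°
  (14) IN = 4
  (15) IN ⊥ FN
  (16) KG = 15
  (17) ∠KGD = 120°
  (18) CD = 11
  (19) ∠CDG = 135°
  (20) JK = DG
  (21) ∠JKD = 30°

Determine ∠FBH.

From the given relations: BF = GN = 7.
Step 1: By the law of cosines on triangle BFH: BH² = 7² + 7² − 2·7·7·cos(60°) = 49, so BH = 7.
Step 2: By the inverse law of cosines on triangle FBH: cos(∠FBH) = (7² + 7² − 7²) / (2·7·7) = 49/98 = 0.5, so ∠FBH = 60°.

Therefore, the measure of angle ∠FBH = 60°.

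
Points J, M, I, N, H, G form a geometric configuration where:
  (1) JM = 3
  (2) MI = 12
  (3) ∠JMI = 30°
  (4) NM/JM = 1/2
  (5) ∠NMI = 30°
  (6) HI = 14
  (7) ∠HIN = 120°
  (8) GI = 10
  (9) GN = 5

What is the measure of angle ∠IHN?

From the given relations: NM = 1/2·JM = 1/2·3 ≈ 1.5.
Step 1: By the law of cosines on triangle NMI: NI² = 1.5² + 12² − 2·1.5·12·cos(30°) = 115.07, so NI ≈ 10.73.
Step 2: By the law of cosines on triangle HIN: HN² = 14² + 10.73² − 2·14·10.73·cos(120°) = 461.25, so HN ≈ 21.48.
Step 3: By the inverse law of cosines on triangle IHN: cos(∠IHN) = (14² + 21.48² − 10.73²) / (2·14·21.48) = 542.18/601.35 = 0.9016, so ∠IHN = 25.63°.

Therefore, the measure of angle ∠IHN = 25.63°.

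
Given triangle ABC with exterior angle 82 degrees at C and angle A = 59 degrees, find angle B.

By the exterior angle theorem: exterior angle = sum of remote interior angles.
82 = 59 + angle B
angle B = 82 - 59 = 23 degrees

23 degrees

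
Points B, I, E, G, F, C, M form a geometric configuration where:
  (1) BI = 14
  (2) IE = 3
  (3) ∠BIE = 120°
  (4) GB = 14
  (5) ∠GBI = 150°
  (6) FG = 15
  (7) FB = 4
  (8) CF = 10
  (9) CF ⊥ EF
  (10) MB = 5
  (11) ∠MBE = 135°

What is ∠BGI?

Step 1: By the law of cosines on triangle GBI: GI² = 14² + 14² − 2·14·14·cos(150°) = 731.48, so GI ≈ 27.05.
Step 2: By the inverse law of cosines on triangle BGI: cos(∠BGI) = (14² + 27.05² − 14²) / (2·14·27.05) = 731.48/757.29 = 0.9659, so ∠BGI = 15°.

Therefore, the measure of angle ∠BGI = 15°.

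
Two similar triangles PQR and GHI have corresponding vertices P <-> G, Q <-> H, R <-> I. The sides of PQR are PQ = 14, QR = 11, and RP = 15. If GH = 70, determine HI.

k = 70/14 = 5. HI = 5 * 11 = 55.

55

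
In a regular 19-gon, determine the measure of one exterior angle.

Each exterior angle of a regular n-gon is 360 / n.
For n = 19: 360 / 19 = 360/19 degrees.

360/19 degrees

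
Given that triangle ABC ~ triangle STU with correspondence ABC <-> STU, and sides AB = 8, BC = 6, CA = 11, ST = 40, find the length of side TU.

k = 40/8 = 5. TU = 5 * 6 = 30.

30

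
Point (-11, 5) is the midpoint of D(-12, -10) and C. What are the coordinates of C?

Using the midpoint formula: M = ((x1 + x2)/2, (y1 + y2)/2)
We know M = (-11, 5) and D = (-12, -10)
For x: -11 = (-12 + x2)/2, so x2 = 2*-11 - -12 = -10
For y: 5 = (-10 + y2)/2, so y2 = 2*5 - -10 = 20
C = (-10, 20)

(-10, 20)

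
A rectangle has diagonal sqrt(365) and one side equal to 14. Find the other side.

Using the Pythagorean theorem: d^2 = a^2 + b^2
b^2 = d^2 - a^2
b^2 = 365 - 196
b^2 = 169
b = sqrt(169) = 13

13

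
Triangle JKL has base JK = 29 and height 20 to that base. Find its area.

A triangle's area is half the area of a rectangle with the same base and height.
Area = (1/2) * 29 * 20 = 290.

290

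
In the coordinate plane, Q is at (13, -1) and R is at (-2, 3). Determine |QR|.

The horizontal distance is |-2 - 13| = 15 and the vertical distance is |3 - -1| = 4.
By the Pythagorean theorem, d = sqrt(15^2 + 4^2) = sqrt(241).

sqrt(241)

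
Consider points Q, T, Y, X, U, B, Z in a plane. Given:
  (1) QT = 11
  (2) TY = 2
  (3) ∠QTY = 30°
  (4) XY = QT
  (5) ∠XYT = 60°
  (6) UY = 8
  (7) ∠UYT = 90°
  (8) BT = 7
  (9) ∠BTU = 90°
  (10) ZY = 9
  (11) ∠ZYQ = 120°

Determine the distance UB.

Step 1: By the law of cosines on triangle UYT: UT² = 8² + 2² − 2·8·2·cos(90°) = 68, so UT = 2·√17.
Step 2: By the law of cosines on triangle UTB: UB² = (2·√17)² + 7² − 2·2·√17·7·cos(90°) = 117, so UB = 3·√13.

Therefore, the length of UB = 3·√13.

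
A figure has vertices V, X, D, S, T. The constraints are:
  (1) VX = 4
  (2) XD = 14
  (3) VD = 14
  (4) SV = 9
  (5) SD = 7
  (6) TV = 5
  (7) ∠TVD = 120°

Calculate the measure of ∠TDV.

Step 1: By the law of cosines on triangle DVT: DT² = 14² + 5² − 2·14·5·cos(120°) = 291, so DT ≈ 17.06.
Step 2: By the inverse law of cosines on triangle TDV: cos(∠TDV) = (17.06² + 14² − 5²) / (2·17.06·14) = 462/477.64 = 0.9672, so ∠TDV = 14.7°.

Therefore, the measure of angle ∠TDV = 14.7°.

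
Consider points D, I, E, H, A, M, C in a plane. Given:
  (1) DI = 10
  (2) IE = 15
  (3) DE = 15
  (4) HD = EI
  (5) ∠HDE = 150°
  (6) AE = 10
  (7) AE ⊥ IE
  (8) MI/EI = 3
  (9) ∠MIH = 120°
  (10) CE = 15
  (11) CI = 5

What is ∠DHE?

From the given relations: HD = EI = 15.
Step 1: By the law of cosines on triangle HDE: HE² = 15² + 15² − 2·15·15·cos(150°) = 839.71, so HE ≈ 28.98.
Step 2: By the inverse law of cosines on triangle DHE: cos(∠DHE) = (15² + 28.98² − 15²) / (2·15·28.98) = 839.71/869.33 = 0.9659, so ∠DHE = 15°.

Therefore, the measure of angle ∠DHE = 15°.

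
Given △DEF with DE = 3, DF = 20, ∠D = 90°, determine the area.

When two sides and the included angle are known, the area formula is (1/2)ab sin(C).
The height from one side to the opposite vertex is 20 sin(90°) = 20.
Area = (1/2) * 3 * 20 = 30.

30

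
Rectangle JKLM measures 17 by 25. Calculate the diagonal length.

Using the Pythagorean theorem:
d² = 17² + 25² = 289 + 625 = 914
d = sqrt(914)

sqrt(914)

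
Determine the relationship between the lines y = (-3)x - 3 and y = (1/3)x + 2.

Slope of line 1: m1 = -3
Slope of line 2: m2 = 1/3
Two lines are perpendicular when the product of their slopes is -1 (negative reciprocals).
m1 * m2 = (-3) * (1/3) = -1, confirming perpendicularity.

Perpendicular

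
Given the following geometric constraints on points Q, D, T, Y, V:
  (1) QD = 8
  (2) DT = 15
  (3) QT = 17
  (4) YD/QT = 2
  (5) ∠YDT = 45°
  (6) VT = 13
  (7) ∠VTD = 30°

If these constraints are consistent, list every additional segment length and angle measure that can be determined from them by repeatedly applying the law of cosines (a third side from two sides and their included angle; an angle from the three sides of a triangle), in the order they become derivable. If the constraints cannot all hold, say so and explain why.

The constraints are consistent. Derivable facts, in order:
After 1 step:
- DV ≈ 7.5
- TY ≈ 25.69
- ∠DQT = 61.93°
- ∠DTQ = 28.07°
- ∠QDT = 90°
After 2 steps:
- ∠DTY = 110.61°
- ∠DVT = 89.93°
- ∠DYT = 24.39°
- ∠TDV = 60.07°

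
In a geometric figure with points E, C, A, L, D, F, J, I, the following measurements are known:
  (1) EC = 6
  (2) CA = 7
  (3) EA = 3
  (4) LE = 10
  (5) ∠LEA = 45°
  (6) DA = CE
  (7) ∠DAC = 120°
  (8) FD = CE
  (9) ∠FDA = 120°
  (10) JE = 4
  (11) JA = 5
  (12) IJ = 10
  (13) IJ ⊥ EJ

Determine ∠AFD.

From the given relations: FD = CE = 6; DA = CE = 6.
Step 1: By the law of cosines on triangle FDA: FA² = 6² + 6² − 2·6·6·cos(120°) = 108, so FA = 6·√3.
Step 2: By the inverse law of cosines on triangle AFD: cos(∠AFD) = ((6·√3)² + 6² − 6²) / (2·6·√3·6) = 108/124.71 = 0.866, so ∠AFD = 30°.

Therefore, the measure of angle ∠AFD = 30°.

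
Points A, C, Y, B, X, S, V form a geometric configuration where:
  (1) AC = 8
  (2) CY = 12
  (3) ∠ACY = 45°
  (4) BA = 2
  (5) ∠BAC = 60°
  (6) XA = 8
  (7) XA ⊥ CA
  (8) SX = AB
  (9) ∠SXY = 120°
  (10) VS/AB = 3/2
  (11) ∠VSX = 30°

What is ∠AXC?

Step 1: By the law of cosines on triangle XAC: XC² = 8² + 8² − 2·8·8·cos(90°) = 128, so XC = 8·√2.
Step 2: By the inverse law of cosines on triangle AXC: cos(∠AXC) = (8² + (8·√2)² − 8²) / (2·8·8·√2) = 128/181.02 = 0.7071, so ∠AXC = 45°.

Therefore, the measure of angle ∠AXC = 45°.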